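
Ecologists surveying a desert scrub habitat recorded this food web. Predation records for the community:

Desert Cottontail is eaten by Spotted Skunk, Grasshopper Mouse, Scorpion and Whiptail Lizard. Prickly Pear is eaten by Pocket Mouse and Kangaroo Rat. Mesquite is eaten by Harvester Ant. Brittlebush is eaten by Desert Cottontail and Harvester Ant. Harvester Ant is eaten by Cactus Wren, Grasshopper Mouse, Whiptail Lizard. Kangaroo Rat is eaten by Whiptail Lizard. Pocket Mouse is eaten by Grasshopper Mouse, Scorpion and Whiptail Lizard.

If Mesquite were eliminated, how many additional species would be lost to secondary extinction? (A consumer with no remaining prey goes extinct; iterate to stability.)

0

Remove Mesquite.
Every predator of it retains at least one other prey: Harvester Ant still has Brittlebush.
No consumer loses all prey, so no secondary extinctions occur.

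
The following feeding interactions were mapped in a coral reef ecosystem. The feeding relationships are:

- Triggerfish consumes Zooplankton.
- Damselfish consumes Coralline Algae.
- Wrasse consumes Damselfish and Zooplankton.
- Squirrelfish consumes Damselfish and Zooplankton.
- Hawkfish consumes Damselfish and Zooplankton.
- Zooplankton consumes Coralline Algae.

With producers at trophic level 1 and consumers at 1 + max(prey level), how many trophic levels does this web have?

Producers (level 1): Coralline Algae.
Coralline Algae → Zooplankton → Hawkfish gives Hawkfish level 3.
No species has a prey at level 3, so no species reaches level 4.

3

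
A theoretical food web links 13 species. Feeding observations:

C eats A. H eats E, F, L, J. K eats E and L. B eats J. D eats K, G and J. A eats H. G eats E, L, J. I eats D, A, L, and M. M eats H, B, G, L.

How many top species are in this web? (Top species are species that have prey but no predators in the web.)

2

Top species (has prey, but nothing eats it): C, I.
Count: 2.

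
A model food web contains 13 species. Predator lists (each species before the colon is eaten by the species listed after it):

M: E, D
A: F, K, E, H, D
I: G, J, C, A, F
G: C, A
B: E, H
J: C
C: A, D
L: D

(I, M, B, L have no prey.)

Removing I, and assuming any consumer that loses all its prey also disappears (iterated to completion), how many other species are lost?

6

Remove I.
Round 1: G (all prey gone), J (all prey gone) → extinct.
Round 2: C (all prey gone) → extinct.
Round 3: A (all prey gone) → extinct.
Round 4: F (all prey gone), K (all prey gone) → extinct.
No further losses. Total secondary extinctions: 6.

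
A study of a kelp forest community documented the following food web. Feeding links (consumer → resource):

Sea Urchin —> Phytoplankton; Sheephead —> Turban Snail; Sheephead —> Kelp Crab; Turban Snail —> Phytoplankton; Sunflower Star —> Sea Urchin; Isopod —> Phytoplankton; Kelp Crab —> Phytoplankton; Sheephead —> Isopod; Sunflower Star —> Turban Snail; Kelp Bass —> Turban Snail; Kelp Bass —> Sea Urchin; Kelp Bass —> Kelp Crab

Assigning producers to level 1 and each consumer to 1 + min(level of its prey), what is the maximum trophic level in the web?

Producers (level 1): Phytoplankton.
Following each consumer down to its lowest-level prey: Phytoplankton → Turban Snail → Sunflower Star (levels 1 through 3).
All prey of Sunflower Star (Turban Snail 2, Sea Urchin 2) are at level 2 or above, so Sunflower Star is at level 1 + 2 = 3.
Every consumer has at least one prey at level 2 or below, so none exceeds level 3.

3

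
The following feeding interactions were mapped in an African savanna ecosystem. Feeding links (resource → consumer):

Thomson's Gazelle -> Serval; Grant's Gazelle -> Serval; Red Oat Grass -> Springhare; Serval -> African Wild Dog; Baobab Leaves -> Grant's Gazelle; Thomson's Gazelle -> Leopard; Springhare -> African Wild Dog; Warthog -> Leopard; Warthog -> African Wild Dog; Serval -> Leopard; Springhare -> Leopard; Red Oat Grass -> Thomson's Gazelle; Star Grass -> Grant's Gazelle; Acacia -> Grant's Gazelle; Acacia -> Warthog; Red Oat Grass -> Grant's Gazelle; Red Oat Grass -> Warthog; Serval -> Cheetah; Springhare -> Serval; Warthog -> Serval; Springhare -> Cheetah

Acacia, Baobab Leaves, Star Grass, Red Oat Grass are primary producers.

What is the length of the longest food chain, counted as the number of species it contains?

4 species

One longest chain: Red Oat Grass → Thomson's Gazelle → Serval → Cheetah.
It has 4 species and 3 links.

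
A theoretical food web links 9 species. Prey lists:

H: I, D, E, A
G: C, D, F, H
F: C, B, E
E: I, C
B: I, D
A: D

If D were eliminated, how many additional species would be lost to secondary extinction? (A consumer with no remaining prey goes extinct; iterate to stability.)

Remove D.
Round 1: A (all prey gone) → extinct.
No further losses. Total secondary extinctions: 1.

1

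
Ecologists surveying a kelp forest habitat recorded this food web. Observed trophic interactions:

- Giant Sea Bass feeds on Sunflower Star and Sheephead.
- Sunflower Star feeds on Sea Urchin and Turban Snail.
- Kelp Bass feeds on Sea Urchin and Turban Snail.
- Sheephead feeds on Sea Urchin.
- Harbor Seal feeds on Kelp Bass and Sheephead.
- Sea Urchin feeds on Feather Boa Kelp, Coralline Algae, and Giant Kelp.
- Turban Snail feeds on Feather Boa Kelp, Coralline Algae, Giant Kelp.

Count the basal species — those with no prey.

3

Basal species (no prey listed): Coralline Algae, Giant Kelp, Feather Boa Kelp.
Count: 3.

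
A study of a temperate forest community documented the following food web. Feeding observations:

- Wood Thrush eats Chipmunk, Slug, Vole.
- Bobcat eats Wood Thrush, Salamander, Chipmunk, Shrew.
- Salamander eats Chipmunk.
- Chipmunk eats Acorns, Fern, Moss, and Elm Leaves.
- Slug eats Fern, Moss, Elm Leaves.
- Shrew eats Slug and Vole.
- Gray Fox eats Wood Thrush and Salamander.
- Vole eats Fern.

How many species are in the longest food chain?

One longest chain: Fern → Slug → Wood Thrush → Gray Fox.
It has 4 species and 3 links.

4 species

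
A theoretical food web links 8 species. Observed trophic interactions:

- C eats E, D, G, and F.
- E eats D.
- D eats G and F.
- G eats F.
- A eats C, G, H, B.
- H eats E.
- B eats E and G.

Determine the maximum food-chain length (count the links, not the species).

5 links

One longest chain: F → G → D → E → H → A.
It has 6 species and 5 links.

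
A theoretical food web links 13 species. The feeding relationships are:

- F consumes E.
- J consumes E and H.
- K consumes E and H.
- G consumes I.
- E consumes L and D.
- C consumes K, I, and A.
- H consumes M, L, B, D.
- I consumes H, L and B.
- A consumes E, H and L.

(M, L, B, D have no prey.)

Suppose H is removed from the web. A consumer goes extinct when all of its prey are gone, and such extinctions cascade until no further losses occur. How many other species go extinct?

0

Remove H.
Every predator of it retains at least one other prey: K still has E; I still has L, B; J still has E; A still has L, E.
No consumer loses all prey, so no secondary extinctions occur.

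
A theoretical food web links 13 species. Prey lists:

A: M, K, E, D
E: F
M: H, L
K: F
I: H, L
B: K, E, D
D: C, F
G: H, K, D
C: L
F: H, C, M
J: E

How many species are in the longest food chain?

5 species

One longest chain: L → C → F → D → B.
It has 5 species and 4 links.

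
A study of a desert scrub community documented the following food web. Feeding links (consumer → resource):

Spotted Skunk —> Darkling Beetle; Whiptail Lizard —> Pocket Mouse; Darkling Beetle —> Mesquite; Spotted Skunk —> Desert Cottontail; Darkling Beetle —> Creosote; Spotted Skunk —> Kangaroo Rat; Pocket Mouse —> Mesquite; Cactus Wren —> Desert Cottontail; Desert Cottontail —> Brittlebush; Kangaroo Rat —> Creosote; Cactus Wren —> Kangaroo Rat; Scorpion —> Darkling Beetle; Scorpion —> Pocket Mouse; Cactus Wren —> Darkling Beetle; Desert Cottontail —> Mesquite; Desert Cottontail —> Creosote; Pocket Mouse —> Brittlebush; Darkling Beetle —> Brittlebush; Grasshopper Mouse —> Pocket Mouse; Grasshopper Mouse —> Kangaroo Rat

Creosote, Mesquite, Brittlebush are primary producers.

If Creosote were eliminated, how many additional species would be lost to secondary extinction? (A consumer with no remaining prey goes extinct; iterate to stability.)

Remove Creosote.
Round 1: Kangaroo Rat (all prey gone) → extinct.
No further losses. Total secondary extinctions: 1.

1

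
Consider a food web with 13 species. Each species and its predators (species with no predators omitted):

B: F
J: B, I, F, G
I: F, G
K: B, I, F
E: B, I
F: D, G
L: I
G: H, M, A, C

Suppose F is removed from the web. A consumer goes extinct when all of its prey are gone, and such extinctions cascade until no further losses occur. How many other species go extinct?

1

Remove F.
Round 1: D (all prey gone) → extinct.
No further losses. Total secondary extinctions: 1.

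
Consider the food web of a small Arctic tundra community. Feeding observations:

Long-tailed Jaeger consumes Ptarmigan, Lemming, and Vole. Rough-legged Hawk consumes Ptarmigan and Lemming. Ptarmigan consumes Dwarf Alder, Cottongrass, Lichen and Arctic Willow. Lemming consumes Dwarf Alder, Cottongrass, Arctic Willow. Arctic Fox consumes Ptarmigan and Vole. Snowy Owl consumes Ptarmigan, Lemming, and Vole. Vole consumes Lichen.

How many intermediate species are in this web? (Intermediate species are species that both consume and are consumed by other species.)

Intermediate species (has both prey and predators): Lemming, Vole, Ptarmigan.
Count: 3.

3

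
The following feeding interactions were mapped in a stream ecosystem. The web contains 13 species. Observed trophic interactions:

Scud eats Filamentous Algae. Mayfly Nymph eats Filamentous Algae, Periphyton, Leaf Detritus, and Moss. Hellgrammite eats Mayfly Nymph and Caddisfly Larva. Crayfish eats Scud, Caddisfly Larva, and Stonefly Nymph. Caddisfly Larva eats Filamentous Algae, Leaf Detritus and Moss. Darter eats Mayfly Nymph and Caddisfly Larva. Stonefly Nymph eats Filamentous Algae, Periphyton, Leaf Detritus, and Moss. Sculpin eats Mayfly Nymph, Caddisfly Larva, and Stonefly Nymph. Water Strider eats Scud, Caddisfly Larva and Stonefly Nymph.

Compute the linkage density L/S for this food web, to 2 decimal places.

L/S = 1.92

There are L = 25 links among S = 13 species.
L/S = 25/13 = 1.9231 ≈ 1.92.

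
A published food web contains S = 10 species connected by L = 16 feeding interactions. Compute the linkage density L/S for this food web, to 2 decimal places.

There are L = 16 links among S = 10 species.
L/S = 16/10 = 1.6000 ≈ 1.60.

L/S = 1.60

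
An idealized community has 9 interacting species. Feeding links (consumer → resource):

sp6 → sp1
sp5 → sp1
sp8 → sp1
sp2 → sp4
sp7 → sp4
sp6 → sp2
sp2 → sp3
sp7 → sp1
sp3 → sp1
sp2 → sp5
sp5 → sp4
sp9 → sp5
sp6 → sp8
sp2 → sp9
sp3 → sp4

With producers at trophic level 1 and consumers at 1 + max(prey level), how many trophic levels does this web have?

Producers (level 1): sp1, sp4.
sp1 → sp5 → sp9 → sp2 → sp6 gives sp6 level 5.
No species has a prey at level 5, so no species reaches level 6.

5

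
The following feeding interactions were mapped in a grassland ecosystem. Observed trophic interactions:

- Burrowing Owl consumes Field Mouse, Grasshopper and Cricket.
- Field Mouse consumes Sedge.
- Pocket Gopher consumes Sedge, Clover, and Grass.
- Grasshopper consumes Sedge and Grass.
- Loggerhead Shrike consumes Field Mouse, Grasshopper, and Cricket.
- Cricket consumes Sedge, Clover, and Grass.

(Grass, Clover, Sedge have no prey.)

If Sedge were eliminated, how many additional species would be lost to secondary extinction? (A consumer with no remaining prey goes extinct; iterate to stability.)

Remove Sedge.
Round 1: Field Mouse (all prey gone) → extinct.
No further losses. Total secondary extinctions: 1.

1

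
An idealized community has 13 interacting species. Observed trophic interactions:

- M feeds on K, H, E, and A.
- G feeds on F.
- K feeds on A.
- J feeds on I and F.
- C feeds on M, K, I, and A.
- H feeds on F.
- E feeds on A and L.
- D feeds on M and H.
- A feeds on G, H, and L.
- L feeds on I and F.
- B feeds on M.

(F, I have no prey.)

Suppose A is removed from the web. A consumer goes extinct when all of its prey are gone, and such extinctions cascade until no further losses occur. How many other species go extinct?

Remove A.
Round 1: K (all prey gone) → extinct.
No further losses. Total secondary extinctions: 1.

1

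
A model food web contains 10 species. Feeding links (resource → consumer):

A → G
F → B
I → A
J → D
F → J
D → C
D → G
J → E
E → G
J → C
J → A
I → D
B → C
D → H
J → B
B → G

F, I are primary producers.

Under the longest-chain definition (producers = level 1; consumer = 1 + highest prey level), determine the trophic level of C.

Trophic level 4

F is a producer → level 1.
J eats F → level 2.
B eats J (level 2); other prey at levels: F 1 → level 3.
C eats B (level 3); other prey at levels: J 2, D 3 → level 4.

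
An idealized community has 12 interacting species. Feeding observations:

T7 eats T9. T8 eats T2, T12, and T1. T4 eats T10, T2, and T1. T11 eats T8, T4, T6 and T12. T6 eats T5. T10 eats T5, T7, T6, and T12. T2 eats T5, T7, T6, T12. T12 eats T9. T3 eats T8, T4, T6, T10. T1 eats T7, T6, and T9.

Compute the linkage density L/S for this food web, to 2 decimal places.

There are L = 28 links among S = 12 species.
L/S = 28/12 = 2.3333 ≈ 2.33.

L/S = 2.33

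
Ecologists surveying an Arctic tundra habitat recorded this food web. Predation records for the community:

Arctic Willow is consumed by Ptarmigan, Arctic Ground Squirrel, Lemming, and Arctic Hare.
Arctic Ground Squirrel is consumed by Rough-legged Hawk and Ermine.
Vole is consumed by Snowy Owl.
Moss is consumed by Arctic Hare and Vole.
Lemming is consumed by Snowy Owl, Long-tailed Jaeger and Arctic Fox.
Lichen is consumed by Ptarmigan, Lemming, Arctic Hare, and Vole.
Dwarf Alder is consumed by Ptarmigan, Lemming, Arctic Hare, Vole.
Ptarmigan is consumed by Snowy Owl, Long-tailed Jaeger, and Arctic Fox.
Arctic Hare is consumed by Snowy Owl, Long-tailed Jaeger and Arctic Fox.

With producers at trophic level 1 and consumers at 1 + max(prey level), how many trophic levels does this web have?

Producers (level 1): Moss, Lichen, Arctic Willow, Dwarf Alder.
Moss → Vole → Snowy Owl gives Snowy Owl level 3.
No species has a prey at level 3, so no species reaches level 4.

3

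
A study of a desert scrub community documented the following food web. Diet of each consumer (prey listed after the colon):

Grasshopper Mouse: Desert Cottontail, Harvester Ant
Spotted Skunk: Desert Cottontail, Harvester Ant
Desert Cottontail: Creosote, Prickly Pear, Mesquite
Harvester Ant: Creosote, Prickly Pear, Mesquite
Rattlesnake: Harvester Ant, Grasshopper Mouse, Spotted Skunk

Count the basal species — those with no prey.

Basal species (no prey listed): Creosote, Prickly Pear, Mesquite.
Count: 3.

3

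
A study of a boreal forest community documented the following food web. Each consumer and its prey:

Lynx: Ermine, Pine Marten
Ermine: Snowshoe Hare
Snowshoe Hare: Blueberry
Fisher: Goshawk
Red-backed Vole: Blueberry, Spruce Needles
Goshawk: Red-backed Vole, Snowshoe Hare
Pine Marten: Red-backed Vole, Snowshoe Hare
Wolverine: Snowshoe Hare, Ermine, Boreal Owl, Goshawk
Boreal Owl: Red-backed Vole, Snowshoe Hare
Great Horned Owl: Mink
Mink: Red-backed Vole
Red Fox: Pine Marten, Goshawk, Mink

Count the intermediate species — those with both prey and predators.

Intermediate species (has both prey and predators): Red-backed Vole, Snowshoe Hare, Ermine, Pine Marten, Boreal Owl, Goshawk, Mink.
Count: 7.

7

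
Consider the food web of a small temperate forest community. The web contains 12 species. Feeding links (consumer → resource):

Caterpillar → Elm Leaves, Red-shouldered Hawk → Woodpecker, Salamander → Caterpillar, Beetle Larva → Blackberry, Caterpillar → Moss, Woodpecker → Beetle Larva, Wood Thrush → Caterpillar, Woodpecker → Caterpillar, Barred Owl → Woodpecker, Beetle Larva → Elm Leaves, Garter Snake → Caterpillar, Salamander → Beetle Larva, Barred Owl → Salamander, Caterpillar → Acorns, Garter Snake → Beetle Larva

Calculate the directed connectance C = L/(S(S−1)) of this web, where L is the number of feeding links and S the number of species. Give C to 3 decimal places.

C = 0.114

The web has S = 12 species and L = 15 feeding links.
C = L / (S(S−1)) = 15 / 132 = 0.1136 ≈ 0.114.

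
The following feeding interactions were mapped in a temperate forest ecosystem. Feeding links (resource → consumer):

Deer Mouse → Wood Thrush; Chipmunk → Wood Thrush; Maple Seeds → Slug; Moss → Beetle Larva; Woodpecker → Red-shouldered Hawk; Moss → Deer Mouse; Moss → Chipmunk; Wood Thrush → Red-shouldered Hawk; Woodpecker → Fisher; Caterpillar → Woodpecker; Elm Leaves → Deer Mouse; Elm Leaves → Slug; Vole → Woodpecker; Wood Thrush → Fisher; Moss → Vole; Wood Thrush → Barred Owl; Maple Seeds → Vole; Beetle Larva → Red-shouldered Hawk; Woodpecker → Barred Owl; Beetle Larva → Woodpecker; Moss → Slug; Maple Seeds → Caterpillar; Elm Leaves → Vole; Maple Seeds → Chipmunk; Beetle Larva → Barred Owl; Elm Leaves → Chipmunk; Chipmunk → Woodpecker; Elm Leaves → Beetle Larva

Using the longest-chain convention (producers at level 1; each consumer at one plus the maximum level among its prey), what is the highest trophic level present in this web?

Producers (level 1): Elm Leaves, Moss, Maple Seeds.
Elm Leaves → Vole → Woodpecker → Red-shouldered Hawk gives Red-shouldered Hawk level 4.
No species has a prey at level 4, so no species reaches level 5.

4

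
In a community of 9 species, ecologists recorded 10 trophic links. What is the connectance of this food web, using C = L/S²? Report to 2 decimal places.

The web has S = 9 species and L = 10 feeding links.
C = L / S² = 10 / 81 = 0.1235 ≈ 0.12.

C = 0.12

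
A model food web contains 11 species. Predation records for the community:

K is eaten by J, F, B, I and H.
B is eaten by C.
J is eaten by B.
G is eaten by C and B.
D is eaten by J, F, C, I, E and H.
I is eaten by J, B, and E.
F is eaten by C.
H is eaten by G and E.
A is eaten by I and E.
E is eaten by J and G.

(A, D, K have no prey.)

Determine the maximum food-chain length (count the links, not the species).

5 links

One longest chain: A → I → E → J → B → C.
It has 6 species and 5 links.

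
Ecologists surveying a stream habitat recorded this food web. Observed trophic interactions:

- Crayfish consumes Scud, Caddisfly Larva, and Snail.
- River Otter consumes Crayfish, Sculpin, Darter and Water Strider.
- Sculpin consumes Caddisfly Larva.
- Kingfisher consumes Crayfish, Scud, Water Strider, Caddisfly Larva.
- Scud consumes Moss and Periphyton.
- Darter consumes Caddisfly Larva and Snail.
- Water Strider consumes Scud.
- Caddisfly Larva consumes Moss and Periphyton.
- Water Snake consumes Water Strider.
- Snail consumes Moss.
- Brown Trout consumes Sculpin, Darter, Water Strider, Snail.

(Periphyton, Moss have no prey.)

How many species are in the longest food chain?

4 species

One longest chain: Periphyton → Scud → Water Strider → Water Snake.
It has 4 species and 3 links.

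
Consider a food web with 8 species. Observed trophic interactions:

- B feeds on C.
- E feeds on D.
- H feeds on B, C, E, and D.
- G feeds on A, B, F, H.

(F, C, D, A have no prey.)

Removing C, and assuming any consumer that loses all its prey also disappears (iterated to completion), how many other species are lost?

1

Remove C.
Round 1: B (all prey gone) → extinct.
No further losses. Total secondary extinctions: 1.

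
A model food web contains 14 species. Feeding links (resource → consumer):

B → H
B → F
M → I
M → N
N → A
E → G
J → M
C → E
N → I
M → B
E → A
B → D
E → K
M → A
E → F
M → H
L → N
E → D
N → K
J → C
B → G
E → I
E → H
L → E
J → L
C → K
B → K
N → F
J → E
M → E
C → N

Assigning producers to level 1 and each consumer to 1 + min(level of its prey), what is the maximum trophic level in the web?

Producers (level 1): J.
Following each consumer down to its lowest-level prey: J → E → D (levels 1 through 3).
All prey of D (E 2, B 3) are at level 2 or above, so D is at level 1 + 2 = 3.
Every consumer has at least one prey at level 2 or below, so none exceeds level 3.

3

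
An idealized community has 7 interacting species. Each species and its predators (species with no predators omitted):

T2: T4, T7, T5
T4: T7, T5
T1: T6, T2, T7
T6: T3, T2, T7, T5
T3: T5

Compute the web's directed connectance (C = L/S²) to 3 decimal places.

C = 0.265

The web has S = 7 species and L = 13 feeding links.
C = L / S² = 13 / 49 = 0.2653 ≈ 0.265.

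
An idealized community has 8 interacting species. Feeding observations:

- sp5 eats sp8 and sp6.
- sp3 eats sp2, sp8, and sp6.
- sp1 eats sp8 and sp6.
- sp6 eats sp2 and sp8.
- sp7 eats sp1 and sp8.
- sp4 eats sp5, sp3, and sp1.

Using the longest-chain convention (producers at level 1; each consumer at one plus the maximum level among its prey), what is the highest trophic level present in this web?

4

Producers (level 1): sp8, sp2.
sp8 → sp6 → sp1 → sp7 gives sp7 level 4.
No species has a prey at level 4, so no species reaches level 5.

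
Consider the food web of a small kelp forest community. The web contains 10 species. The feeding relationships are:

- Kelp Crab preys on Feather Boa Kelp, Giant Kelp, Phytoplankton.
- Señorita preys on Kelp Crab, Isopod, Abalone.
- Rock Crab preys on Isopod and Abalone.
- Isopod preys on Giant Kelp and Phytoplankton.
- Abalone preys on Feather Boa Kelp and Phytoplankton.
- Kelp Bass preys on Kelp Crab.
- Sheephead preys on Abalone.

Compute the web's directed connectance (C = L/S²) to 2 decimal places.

The web has S = 10 species and L = 14 feeding links.
C = L / S² = 14 / 100 = 0.1400 ≈ 0.14.

C = 0.14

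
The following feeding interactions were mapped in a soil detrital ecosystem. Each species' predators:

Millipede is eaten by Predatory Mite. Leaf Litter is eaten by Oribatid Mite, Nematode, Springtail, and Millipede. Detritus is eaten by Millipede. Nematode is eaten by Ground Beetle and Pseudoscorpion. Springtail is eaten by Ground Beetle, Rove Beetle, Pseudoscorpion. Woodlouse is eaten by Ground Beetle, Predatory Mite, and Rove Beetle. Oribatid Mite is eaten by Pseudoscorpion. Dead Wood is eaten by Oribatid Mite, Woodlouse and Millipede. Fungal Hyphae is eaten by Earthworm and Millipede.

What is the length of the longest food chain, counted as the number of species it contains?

3 species

One longest chain: Leaf Litter → Springtail → Rove Beetle.
It has 3 species and 2 links.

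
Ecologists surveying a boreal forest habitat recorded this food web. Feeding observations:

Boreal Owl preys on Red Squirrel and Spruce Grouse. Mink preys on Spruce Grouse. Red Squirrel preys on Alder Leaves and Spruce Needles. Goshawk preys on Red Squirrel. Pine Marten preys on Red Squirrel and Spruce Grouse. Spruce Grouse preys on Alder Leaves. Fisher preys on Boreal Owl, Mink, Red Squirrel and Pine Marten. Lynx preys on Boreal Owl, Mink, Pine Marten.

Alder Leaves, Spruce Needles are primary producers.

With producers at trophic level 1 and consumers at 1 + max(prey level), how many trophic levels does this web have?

Producers (level 1): Alder Leaves, Spruce Needles.
Alder Leaves → Spruce Grouse → Pine Marten → Fisher gives Fisher level 4.
No species has a prey at level 4, so no species reaches level 5.

4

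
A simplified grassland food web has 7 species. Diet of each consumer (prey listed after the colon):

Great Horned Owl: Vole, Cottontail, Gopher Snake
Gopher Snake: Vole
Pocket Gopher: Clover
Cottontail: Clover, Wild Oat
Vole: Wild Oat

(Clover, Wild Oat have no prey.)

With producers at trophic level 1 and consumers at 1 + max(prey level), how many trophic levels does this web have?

Producers (level 1): Clover, Wild Oat.
Wild Oat → Vole → Gopher Snake → Great Horned Owl gives Great Horned Owl level 4.
No species has a prey at level 4, so no species reaches level 5.

4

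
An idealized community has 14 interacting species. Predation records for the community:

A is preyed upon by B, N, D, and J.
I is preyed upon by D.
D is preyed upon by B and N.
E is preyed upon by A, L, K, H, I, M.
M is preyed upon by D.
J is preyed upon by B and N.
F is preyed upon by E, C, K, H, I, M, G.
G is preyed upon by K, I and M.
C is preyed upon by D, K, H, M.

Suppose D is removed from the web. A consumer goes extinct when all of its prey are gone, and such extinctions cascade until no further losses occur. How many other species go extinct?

Remove D.
Every predator of it retains at least one other prey: N still has A, J; B still has A, J.
No consumer loses all prey, so no secondary extinctions occur.

0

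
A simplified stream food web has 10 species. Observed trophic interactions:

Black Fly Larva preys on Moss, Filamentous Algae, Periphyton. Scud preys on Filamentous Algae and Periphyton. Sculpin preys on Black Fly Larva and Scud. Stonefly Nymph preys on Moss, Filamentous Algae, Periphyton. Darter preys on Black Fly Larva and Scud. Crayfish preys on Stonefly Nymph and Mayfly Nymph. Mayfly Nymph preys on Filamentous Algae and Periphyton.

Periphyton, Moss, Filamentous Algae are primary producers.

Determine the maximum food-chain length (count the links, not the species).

One longest chain: Periphyton → Stonefly Nymph → Crayfish.
It has 3 species and 2 links.

2 links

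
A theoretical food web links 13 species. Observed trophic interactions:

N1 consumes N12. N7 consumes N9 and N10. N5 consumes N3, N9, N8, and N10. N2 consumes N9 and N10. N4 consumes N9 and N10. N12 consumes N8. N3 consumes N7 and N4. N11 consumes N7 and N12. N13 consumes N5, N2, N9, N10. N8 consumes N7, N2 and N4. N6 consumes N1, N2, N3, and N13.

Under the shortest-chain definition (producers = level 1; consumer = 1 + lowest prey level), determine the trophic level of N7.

N9 is a producer → level 1.
N7 eats N9 → level 2.

Trophic level 2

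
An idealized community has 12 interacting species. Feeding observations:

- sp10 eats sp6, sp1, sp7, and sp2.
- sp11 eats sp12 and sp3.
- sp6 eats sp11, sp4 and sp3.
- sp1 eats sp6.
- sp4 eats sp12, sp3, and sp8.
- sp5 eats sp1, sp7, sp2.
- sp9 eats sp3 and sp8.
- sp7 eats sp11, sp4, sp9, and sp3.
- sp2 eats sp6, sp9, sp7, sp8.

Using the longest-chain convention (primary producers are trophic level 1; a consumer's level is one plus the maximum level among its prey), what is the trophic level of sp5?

Trophic level 5

sp12 is a producer → level 1.
sp4 eats sp12 (level 1); other prey at levels: sp3 1, sp8 1 → level 2.
sp7 eats sp4 (level 2); other prey at levels: sp3 1, sp11 2, sp9 2 → level 3.
sp2 eats sp7 (level 3); other prey at levels: sp8 1, sp9 2, sp6 3 → level 4.
sp5 eats sp2 (level 4); other prey at levels: sp7 3, sp1 4 → level 5.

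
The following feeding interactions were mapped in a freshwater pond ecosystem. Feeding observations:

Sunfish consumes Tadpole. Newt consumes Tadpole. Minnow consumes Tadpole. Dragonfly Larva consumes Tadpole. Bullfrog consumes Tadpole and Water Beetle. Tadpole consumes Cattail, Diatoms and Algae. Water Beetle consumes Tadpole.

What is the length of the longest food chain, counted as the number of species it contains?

One longest chain: Algae → Tadpole → Water Beetle → Bullfrog.
It has 4 species and 3 links.

4 species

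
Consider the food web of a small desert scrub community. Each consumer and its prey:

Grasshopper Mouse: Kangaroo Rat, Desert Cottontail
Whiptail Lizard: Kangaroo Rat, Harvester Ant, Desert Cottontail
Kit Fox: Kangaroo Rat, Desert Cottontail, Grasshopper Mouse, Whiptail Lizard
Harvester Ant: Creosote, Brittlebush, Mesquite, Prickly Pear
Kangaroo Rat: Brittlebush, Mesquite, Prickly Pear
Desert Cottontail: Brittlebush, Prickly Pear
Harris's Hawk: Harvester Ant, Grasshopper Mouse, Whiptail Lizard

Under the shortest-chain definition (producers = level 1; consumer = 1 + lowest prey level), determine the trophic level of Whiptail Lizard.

Brittlebush is a producer → level 1.
Kangaroo Rat eats Brittlebush → level 2.
Whiptail Lizard eats Kangaroo Rat → level 3.
No prey of Whiptail Lizard is below level 2, so 3 is the minimum.

Trophic level 3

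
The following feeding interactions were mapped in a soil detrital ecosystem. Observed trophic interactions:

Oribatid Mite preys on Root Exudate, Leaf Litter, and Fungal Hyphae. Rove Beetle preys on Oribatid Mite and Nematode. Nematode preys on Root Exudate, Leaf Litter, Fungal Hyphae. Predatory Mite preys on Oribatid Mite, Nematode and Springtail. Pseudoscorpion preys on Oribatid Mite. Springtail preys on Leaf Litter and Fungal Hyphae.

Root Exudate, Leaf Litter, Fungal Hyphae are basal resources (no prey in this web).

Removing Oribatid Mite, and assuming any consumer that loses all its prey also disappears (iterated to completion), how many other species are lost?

Remove Oribatid Mite.
Round 1: Pseudoscorpion (all prey gone) → extinct.
No further losses. Total secondary extinctions: 1.

1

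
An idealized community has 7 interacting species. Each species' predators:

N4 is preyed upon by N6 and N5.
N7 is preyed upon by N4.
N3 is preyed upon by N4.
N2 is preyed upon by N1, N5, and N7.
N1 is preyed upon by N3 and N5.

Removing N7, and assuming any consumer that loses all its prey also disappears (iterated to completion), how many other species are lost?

0

Remove N7.
Every predator of it retains at least one other prey: N4 still has N3.
No consumer loses all prey, so no secondary extinctions occur.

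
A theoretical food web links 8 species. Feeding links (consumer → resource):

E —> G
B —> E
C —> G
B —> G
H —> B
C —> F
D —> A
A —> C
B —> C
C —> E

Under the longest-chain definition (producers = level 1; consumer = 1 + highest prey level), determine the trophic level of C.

G is a producer → level 1.
E eats G → level 2.
C eats E (level 2); other prey at levels: G 1, F 1 → level 3.

Trophic level 3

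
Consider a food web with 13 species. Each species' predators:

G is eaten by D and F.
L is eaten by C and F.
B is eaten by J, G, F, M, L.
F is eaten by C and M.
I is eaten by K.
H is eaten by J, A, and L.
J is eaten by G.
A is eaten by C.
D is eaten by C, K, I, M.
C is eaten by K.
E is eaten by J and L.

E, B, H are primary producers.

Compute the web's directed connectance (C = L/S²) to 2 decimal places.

The web has S = 13 species and L = 24 feeding links.
C = L / S² = 24 / 169 = 0.1420 ≈ 0.14.

C = 0.14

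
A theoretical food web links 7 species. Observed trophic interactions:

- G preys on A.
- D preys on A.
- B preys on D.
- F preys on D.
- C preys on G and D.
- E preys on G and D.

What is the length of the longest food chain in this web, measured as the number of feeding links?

2 links

One longest chain: A → G → E.
It has 3 species and 2 links.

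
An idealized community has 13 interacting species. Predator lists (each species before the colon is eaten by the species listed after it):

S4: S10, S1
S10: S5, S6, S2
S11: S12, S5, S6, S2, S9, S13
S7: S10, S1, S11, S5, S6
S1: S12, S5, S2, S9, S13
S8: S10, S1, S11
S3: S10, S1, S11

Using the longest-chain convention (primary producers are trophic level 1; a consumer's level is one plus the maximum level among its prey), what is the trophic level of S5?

Trophic level 3

S8 is a producer → level 1.
S10 eats S8 (level 1); other prey at levels: S7 1, S4 1, S3 1 → level 2.
S5 eats S10 (level 2); other prey at levels: S7 1, S1 2, S11 2 → level 3.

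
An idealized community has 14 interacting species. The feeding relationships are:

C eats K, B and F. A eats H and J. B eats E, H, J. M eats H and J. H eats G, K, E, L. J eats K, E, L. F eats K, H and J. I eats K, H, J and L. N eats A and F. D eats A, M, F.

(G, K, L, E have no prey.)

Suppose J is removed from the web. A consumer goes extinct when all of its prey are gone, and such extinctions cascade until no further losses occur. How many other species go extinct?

Remove J.
Every predator of it retains at least one other prey: I still has K, L, H; A still has H; M still has H; B still has E, H; F still has K, H.
No consumer loses all prey, so no secondary extinctions occur.

0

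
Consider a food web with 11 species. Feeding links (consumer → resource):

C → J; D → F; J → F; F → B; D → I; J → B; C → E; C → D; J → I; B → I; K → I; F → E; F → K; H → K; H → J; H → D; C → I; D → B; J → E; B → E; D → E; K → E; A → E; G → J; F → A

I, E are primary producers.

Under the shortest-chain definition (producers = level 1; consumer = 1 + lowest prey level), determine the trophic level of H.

Trophic level 3

I is a producer → level 1.
K eats I → level 2.
H eats K → level 3.
No prey of H is below level 2, so 3 is the minimum.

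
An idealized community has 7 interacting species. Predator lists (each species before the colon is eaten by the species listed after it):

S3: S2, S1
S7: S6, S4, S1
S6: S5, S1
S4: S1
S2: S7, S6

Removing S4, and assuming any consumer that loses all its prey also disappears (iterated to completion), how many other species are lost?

Remove S4.
Every predator of it retains at least one other prey: S1 still has S3, S7, S6.
No consumer loses all prey, so no secondary extinctions occur.

0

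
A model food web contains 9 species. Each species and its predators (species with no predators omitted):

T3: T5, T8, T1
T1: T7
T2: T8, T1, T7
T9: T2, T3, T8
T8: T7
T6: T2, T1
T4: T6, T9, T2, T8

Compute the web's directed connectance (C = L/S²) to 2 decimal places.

The web has S = 9 species and L = 17 feeding links.
C = L / S² = 17 / 81 = 0.2099 ≈ 0.21.

C = 0.21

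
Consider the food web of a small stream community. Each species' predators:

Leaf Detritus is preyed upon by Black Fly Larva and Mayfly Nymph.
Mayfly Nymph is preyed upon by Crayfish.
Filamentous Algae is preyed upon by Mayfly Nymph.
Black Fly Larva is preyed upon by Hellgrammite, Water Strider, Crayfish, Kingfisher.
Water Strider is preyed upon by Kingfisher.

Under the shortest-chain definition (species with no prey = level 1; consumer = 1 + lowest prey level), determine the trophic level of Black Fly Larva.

Leaf Detritus has no prey (basal) → level 1.
Black Fly Larva eats Leaf Detritus → level 2.

Trophic level 2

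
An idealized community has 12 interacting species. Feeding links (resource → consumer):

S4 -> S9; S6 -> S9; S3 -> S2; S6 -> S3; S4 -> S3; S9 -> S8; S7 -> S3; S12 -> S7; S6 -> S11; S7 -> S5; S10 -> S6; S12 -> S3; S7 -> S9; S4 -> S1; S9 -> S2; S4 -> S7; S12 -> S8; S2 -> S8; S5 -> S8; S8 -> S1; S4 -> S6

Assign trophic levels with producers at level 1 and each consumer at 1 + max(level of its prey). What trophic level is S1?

S12 is a producer → level 1.
S7 eats S12 (level 1); other prey at levels: S4 1 → level 2.
S9 eats S7 (level 2); other prey at levels: S4 1, S6 2 → level 3.
S2 eats S9 (level 3); other prey at levels: S3 3 → level 4.
S8 eats S2 (level 4); other prey at levels: S12 1, S5 3, S9 3 → level 5.
S1 eats S8 (level 5); other prey at levels: S4 1 → level 6.

Trophic level 6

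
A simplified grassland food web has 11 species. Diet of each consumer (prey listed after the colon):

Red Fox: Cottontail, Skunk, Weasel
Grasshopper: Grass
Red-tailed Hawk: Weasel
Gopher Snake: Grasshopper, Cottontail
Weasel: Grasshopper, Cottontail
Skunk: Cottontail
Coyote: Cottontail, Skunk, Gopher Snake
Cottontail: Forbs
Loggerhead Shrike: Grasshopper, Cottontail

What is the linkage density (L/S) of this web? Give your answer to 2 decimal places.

There are L = 16 links among S = 11 species.
L/S = 16/11 = 1.4545 ≈ 1.45.

L/S = 1.45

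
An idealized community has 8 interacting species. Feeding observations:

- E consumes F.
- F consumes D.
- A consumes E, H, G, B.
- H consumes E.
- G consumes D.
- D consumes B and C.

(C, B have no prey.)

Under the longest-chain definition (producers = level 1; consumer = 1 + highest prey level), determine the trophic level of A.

C is a producer → level 1.
D eats C (level 1); other prey at levels: B 1 → level 2.
F eats D → level 3.
E eats F → level 4.
H eats E → level 5.
A eats H (level 5); other prey at levels: B 1, G 3, E 4 → level 6.

Trophic level 6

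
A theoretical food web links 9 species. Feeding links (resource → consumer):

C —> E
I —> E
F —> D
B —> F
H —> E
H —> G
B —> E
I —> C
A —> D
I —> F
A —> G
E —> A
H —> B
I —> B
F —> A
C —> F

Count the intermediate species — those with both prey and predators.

5

Intermediate species (has both prey and predators): B, C, F, E, A.
Count: 5.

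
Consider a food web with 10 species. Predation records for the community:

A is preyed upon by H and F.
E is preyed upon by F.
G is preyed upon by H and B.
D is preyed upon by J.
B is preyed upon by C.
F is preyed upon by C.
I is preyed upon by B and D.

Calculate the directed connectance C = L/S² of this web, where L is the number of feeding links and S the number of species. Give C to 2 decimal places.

The web has S = 10 species and L = 10 feeding links.
C = L / S² = 10 / 100 = 0.1000 ≈ 0.10.

C = 0.10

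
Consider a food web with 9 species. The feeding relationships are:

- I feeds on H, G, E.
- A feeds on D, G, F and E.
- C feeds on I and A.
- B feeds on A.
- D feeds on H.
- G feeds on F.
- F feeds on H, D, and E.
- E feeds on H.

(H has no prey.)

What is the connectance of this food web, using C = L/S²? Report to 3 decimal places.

The web has S = 9 species and L = 16 feeding links.
C = L / S² = 16 / 81 = 0.1975 ≈ 0.198.

C = 0.198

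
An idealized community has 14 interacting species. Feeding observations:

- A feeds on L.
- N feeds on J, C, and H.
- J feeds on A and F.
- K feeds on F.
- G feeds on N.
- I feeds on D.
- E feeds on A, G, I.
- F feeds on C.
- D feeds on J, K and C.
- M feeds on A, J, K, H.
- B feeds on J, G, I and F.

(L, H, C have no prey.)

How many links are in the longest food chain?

One longest chain: C → F → J → N → G → E.
It has 6 species and 5 links.

5 links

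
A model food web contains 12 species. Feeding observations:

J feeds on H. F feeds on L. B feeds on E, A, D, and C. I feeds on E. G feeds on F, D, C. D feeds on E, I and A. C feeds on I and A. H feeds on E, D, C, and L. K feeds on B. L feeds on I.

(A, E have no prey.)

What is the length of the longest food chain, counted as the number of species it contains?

5 species

One longest chain: E → I → C → H → J.
It has 5 species and 4 links.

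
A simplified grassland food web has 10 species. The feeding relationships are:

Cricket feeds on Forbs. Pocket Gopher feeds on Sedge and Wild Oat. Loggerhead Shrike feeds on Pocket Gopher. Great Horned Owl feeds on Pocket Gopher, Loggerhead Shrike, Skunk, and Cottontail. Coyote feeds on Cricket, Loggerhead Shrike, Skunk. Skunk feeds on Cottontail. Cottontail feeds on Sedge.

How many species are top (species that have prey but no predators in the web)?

Top species (has prey, but nothing eats it): Coyote, Great Horned Owl.
Count: 2.

2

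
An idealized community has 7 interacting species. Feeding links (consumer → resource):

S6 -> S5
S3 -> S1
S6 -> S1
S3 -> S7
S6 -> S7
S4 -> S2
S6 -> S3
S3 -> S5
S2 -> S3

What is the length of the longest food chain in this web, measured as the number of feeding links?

3 links

One longest chain: S7 → S3 → S2 → S4.
It has 4 species and 3 links.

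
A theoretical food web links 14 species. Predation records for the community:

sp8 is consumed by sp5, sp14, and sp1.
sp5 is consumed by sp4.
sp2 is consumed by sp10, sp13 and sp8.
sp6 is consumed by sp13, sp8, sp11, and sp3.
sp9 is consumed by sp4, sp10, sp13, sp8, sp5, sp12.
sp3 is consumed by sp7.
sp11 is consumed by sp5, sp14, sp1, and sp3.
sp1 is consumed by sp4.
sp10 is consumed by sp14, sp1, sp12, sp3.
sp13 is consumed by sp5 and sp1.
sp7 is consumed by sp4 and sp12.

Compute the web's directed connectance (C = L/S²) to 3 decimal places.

The web has S = 14 species and L = 31 feeding links.
C = L / S² = 31 / 196 = 0.1582 ≈ 0.158.

C = 0.158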